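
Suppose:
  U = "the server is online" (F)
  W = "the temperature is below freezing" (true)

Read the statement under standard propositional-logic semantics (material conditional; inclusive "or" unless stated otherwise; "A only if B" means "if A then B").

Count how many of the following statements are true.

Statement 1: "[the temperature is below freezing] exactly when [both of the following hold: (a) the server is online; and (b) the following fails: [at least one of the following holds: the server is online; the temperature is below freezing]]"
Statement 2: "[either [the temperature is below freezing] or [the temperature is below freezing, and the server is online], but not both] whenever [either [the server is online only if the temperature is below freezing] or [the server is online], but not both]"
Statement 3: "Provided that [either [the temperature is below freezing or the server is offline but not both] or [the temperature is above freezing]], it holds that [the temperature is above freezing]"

2

Statement 1: Parsed as W iff (U and not (U or W))

U or W = False or True = True
not (U or W) = not True = False
U and not (U or W) = False and False = False
W iff (U and not (U or W)) = True iff False = False
Hence Statement 1 is false.

Statement 2: Parsed as ((U -> W) xor U) -> (W xor (W and U))

U -> W = False -> True = True
(U -> W) xor U = True xor False = True
W and U = True and False = False
W xor (W and U) = True xor False = True
((U -> W) xor U) -> (W xor (W and U)) = True -> True = True
Thus Statement 2 is true.

Statement 3: This is ((W xor not U) or not W) -> not W.

not U = not False = True
W xor not U = True xor True = False
not W = not True = False
(W xor not U) or not W = False or False = False
not W = not True = False
((W xor not U) or not W) -> not W = False -> False = True
Thus Statement 3 is true.

True statements: 2.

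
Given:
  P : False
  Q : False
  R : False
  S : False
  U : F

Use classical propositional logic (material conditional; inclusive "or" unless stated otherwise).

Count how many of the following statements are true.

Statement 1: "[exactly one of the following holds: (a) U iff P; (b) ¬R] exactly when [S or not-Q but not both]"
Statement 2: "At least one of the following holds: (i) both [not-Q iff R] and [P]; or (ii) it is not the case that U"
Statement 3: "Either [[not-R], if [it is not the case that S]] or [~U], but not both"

Statement 1: Formalization: ((U ↔ P) ⊕ ¬R) ↔ (S ⊕ ¬Q)

U ↔ P = F ↔ F = T
¬R = ¬F = T
(U ↔ P) ⊕ ¬R = T ⊕ T = F
¬Q = ¬F = T
S ⊕ ¬Q = F ⊕ T = T
((U ↔ P) ⊕ ¬R) ↔ (S ⊕ ¬Q) = F ↔ T = F
So Statement 1 is false.

Statement 2: In symbols: ((¬Q ↔ R) ∧ P) ∨ ¬U

¬Q = ¬F = T
¬Q ↔ R = T ↔ F = F
(¬Q ↔ R) ∧ P = F ∧ F = F
¬U = ¬F = T
((¬Q ↔ R) ∧ P) ∨ ¬U = F ∨ T = T
Thus Statement 2 is true.

Statement 3: In symbols: (¬S → ¬R) ⊕ ¬U

¬S = ¬F = T
¬R = ¬F = T
¬S → ¬R = T → T = T
¬U = ¬F = T
(¬S → ¬R) ⊕ ¬U = T ⊕ T = F
So Statement 3 is false.

Count: 1.

1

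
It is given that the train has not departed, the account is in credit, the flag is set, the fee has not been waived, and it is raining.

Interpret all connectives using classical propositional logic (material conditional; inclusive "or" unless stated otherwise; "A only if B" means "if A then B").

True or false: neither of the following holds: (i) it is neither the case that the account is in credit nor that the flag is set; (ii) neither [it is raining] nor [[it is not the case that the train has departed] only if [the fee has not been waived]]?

Let Q = "the account is overdrawn" (F), R = "the flag is set" (T), U = "it is raining" (T), P = "the train has departed" (F), S = "the fee has been waived" (F).
Parsed as (¬Q ↓ R) ↓ (U ↓ (¬P → ¬S))

¬Q = ¬F = T
¬Q ↓ R = T ↓ T = F
¬P = ¬F = T
¬S = ¬F = T
¬P → ¬S = T → T = T
U ↓ (¬P → ¬S) = T ↓ T = F
(¬Q ↓ R) ↓ (U ↓ (¬P → ¬S)) = F ↓ F = T

True.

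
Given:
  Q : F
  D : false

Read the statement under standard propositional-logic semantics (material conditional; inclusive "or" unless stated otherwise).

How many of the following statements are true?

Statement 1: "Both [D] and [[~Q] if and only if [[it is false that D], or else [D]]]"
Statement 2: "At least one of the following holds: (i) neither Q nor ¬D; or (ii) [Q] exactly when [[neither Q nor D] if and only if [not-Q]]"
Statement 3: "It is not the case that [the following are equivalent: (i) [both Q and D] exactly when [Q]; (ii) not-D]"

0

Statement 1: This is D ∧ (¬Q ↔ (¬D ∨ D)).

¬Q = ¬F = T
¬D = ¬F = T
¬D ∨ D = T ∨ F = T
¬Q ↔ (¬D ∨ D) = T ↔ T = T
D ∧ (¬Q ↔ (¬D ∨ D)) = F ∧ T = F
Thus Statement 1 is false.

Statement 2: This is (Q ↓ ¬D) ∨ (Q ↔ ((Q ↓ D) ↔ ¬Q)).

¬D = ¬F = T
Q ↓ ¬D = F ↓ T = F
Q ↓ D = F ↓ F = T
¬Q = ¬F = T
(Q ↓ D) ↔ ¬Q = T ↔ T = T
Q ↔ ((Q ↓ D) ↔ ¬Q) = F ↔ T = F
(Q ↓ ¬D) ∨ (Q ↔ ((Q ↓ D) ↔ ¬Q)) = F ∨ F = F
So Statement 2 is false.

Statement 3: Formalization: ¬(((Q ∧ D) ↔ Q) ↔ ¬D)

Q ∧ D = F ∧ F = F
(Q ∧ D) ↔ Q = F ↔ F = T
¬D = ¬F = T
((Q ∧ D) ↔ Q) ↔ ¬D = T ↔ T = T
¬(((Q ∧ D) ↔ Q) ↔ ¬D) = ¬T = F
Hence Statement 3 is false.

0 of the 3 statements are true (none).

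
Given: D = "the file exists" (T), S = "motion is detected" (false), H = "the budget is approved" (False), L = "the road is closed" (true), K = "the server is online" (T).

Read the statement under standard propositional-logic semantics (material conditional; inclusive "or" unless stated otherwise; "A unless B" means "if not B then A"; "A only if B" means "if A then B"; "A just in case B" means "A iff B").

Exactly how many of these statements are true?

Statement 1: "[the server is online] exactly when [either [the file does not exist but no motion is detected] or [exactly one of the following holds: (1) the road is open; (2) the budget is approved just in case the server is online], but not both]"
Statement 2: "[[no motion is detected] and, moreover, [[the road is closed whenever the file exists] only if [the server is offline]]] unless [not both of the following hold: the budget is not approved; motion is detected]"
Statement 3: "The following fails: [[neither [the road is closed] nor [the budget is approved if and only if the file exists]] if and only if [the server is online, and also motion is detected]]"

Statement 1: Parsed as K iff ((not D and not S) xor (not L xor (H iff K)))

not D = not True = False
not S = not False = True
not D and not S = False and True = False
not L = not True = False
H iff K = False iff True = False
not L xor (H iff K) = False xor False = False
(not D and not S) xor (not L xor (H iff K)) = False xor False = False
K iff ((not D and not S) xor (not L xor (H iff K))) = True iff False = False
So Statement 1 is false.

Statement 2: This is (not S and ((D -> L) -> not K)) or (not H nand S).

not S = not False = True
D -> L = True -> True = True
not K = not True = False
(D -> L) -> not K = True -> False = False
not S and ((D -> L) -> not K) = True and False = False
not H = not False = True
not H nand S = True nand False = True
(not S and ((D -> L) -> not K)) or (not H nand S) = False or True = True
Thus Statement 2 is true.

Statement 3: In symbols: not ((L nor (H iff D)) iff (K and S))

H iff D = False iff True = False
L nor (H iff D) = True nor False = False
K and S = True and False = False
(L nor (H iff D)) iff (K and S) = False iff False = True
not ((L nor (H iff D)) iff (K and S)) = not True = False
Thus Statement 3 is false.

True statements: 1 (Statement 2).

1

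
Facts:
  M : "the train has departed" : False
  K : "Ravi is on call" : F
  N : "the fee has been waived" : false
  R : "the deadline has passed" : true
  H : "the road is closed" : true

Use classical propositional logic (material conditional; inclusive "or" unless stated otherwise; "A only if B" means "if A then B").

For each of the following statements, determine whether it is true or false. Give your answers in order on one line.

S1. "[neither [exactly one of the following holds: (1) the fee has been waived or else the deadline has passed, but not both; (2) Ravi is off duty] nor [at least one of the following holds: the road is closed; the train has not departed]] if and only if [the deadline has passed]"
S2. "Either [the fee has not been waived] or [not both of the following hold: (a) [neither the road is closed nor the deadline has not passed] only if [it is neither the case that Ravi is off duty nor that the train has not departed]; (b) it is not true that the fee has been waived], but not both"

S1: Parsed as (((N xor R) xor ~K) nor (H | ~M)) <-> R

N xor R = F xor T = T
~K = ~F = T
(N xor R) xor ~K = T xor T = F
~M = ~F = T
H | ~M = T | T = T
((N xor R) xor ~K) nor (H | ~M) = F nor T = F
(((N xor R) xor ~K) nor (H | ~M)) <-> R = F <-> T = F
Hence S1 is false.

S2: Parsed as ~N xor (((H nor ~R) -> (~K nor ~M)) nand ~N)

~N = ~F = T
~R = ~T = F
H nor ~R = T nor F = F
~K = ~F = T
~M = ~F = T
~K nor ~M = T nor T = F
(H nor ~R) -> (~K nor ~M) = F -> F = T
~N = ~F = T
((H nor ~R) -> (~K nor ~M)) nand ~N = T nand T = F
~N xor (((H nor ~R) -> (~K nor ~M)) nand ~N) = T xor F = T
Thus S2 is true.

S1 False; S2 True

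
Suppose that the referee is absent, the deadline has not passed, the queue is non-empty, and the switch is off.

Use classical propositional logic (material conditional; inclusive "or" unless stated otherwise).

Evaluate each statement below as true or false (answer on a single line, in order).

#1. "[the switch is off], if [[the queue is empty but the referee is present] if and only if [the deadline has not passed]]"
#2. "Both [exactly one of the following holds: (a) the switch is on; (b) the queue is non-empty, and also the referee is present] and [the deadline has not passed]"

Let R = "the queue is empty" (F), P = "the referee is present" (F), Q = "the deadline has passed" (F), S = "the switch is on" (F).

#1: Parsed as ((R & P) <-> ~Q) -> ~S

R & P = F & F = F
~Q = ~F = T
(R & P) <-> ~Q = F <-> T = F
~S = ~F = T
((R & P) <-> ~Q) -> ~S = F -> T = T
Thus #1 is true.

#2: In symbols: (S xor (~R & P)) & ~Q

~R = ~F = T
~R & P = T & F = F
S xor (~R & P) = F xor F = F
~Q = ~F = T
(S xor (~R & P)) & ~Q = F & T = F
So #2 is false.

#1 True, #2 False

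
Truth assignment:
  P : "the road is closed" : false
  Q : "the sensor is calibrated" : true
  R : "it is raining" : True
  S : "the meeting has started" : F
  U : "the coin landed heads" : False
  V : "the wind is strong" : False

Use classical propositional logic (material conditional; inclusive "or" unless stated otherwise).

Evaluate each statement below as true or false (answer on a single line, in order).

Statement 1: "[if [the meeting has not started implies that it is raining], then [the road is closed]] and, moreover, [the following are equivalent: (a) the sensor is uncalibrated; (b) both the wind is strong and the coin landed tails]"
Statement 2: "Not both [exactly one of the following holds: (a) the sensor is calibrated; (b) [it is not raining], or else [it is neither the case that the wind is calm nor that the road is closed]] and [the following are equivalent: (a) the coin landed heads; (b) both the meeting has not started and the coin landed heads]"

Statement 1: In symbols: ((¬S → R) → P) ∧ (¬Q ↔ (V ∧ ¬U))

¬S = ¬F = T
¬S → R = T → T = T
(¬S → R) → P = T → F = F
¬Q = ¬T = F
¬U = ¬F = T
V ∧ ¬U = F ∧ T = F
¬Q ↔ (V ∧ ¬U) = F ↔ F = T
((¬S → R) → P) ∧ (¬Q ↔ (V ∧ ¬U)) = F ∧ T = F
So Statement 1 is false.

Statement 2: This is (Q ⊕ (¬R ∨ (¬V ↓ P))) ↑ (U ↔ (¬S ∧ U)).

¬R = ¬T = F
¬V = ¬F = T
¬V ↓ P = T ↓ F = F
¬R ∨ (¬V ↓ P) = F ∨ F = F
Q ⊕ (¬R ∨ (¬V ↓ P)) = T ⊕ F = T
¬S = ¬F = T
¬S ∧ U = T ∧ F = F
U ↔ (¬S ∧ U) = F ↔ F = T
(Q ⊕ (¬R ∨ (¬V ↓ P))) ↑ (U ↔ (¬S ∧ U)) = T ↑ T = F
Hence Statement 2 is false.

Statement 1 false; Statement 2 false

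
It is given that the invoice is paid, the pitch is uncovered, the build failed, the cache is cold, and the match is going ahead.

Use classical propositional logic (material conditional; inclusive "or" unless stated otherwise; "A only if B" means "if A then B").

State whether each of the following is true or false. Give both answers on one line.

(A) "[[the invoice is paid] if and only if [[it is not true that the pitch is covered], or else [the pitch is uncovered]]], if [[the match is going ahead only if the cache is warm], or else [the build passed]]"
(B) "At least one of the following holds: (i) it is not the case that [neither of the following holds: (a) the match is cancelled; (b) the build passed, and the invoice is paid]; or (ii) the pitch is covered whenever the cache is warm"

Let G = "the match is cancelled" (False), W = "the cache is warm" (False), H = "the build passed" (False), R = "the invoice is paid" (True), L = "the pitch is covered" (False).

(A): Parsed as ((not G -> W) or H) -> (R iff (not L or not L))

not G = not False = True
not G -> W = True -> False = False
(not G -> W) or H = False or False = False
not L = not False = True
not L = not False = True
not L or not L = True or True = True
R iff (not L or not L) = True iff True = True
((not G -> W) or H) -> (R iff (not L or not L)) = False -> True = True
Hence (A) is true.

(B): Formalization: not (G nor (H and R)) or (W -> L)

H and R = False and True = False
G nor (H and R) = False nor False = True
not (G nor (H and R)) = not True = False
W -> L = False -> False = True
not (G nor (H and R)) or (W -> L) = False or True = True
Hence (B) is true.

(A) T; (B) T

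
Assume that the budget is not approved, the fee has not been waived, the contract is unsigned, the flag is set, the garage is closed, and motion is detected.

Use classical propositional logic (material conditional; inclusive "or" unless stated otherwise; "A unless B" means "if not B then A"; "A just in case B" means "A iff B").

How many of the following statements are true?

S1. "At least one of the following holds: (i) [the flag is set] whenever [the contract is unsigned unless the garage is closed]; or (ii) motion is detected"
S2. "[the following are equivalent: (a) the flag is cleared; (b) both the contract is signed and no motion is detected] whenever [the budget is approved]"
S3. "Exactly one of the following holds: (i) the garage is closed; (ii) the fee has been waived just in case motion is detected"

Let S = "the contract is signed" (F), N = "the garage is closed" (T), U = "the flag is set" (T), M = "motion is detected" (T), L = "the budget is approved" (F), R = "the fee has been waived" (F).

S1: This is ((¬S ∨ N) → U) ∨ M.

¬S = ¬F = T
¬S ∨ N = T ∨ T = T
(¬S ∨ N) → U = T → T = T
((¬S ∨ N) → U) ∨ M = T ∨ T = T
Thus S1 is true.

S2: This is L → (¬U ↔ (S ∧ ¬M)).

¬U = ¬T = F
¬M = ¬T = F
S ∧ ¬M = F ∧ F = F
¬U ↔ (S ∧ ¬M) = F ↔ F = T
L → (¬U ↔ (S ∧ ¬M)) = F → T = T
So S2 is true.

S3: In symbols: N ⊕ (R ↔ M)

R ↔ M = F ↔ T = F
N ⊕ (R ↔ M) = T ⊕ F = T
So S3 is true.

3 of the 3 statements are true.

3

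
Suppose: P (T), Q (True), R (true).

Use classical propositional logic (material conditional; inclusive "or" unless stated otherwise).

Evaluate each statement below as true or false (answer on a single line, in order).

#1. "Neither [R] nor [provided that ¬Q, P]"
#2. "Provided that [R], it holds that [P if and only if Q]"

#1 F / #2 T

#1: In symbols: R nor (~Q -> P)

~Q = ~T = F
~Q -> P = F -> T = T
R nor (~Q -> P) = T nor T = F
So #1 is false.

#2: Parsed as R -> (P <-> Q)

P <-> Q = T <-> T = T
R -> (P <-> Q) = T -> T = T
Thus #2 is true.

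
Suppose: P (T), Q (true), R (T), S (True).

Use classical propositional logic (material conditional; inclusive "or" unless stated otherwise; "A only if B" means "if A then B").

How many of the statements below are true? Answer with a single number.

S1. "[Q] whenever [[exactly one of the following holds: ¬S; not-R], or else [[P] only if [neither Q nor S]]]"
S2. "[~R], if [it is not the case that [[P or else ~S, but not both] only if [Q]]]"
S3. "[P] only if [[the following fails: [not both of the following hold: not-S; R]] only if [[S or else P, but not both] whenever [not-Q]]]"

3

S1: Formalization: ((¬S ⊕ ¬R) ∨ (P → (Q ↓ S))) → Q

¬S = ¬T = F
¬R = ¬T = F
¬S ⊕ ¬R = F ⊕ F = F
Q ↓ S = T ↓ T = F
P → (Q ↓ S) = T → F = F
(¬S ⊕ ¬R) ∨ (P → (Q ↓ S)) = F ∨ F = F
((¬S ⊕ ¬R) ∨ (P → (Q ↓ S))) → Q = F → T = T
Hence S1 is true.

S2: In symbols: ¬((P ⊕ ¬S) → Q) → ¬R

¬S = ¬T = F
P ⊕ ¬S = T ⊕ F = T
(P ⊕ ¬S) → Q = T → T = T
¬((P ⊕ ¬S) → Q) = ¬T = F
¬R = ¬T = F
¬((P ⊕ ¬S) → Q) → ¬R = F → F = T
Thus S2 is true.

S3: Parsed as P → (¬(¬S ↑ R) → (¬Q → (S ⊕ P)))

¬S = ¬T = F
¬S ↑ R = F ↑ T = T
¬(¬S ↑ R) = ¬T = F
¬Q = ¬T = F
S ⊕ P = T ⊕ T = F
¬Q → (S ⊕ P) = F → F = T
¬(¬S ↑ R) → (¬Q → (S ⊕ P)) = F → T = T
P → (¬(¬S ↑ R) → (¬Q → (S ⊕ P))) = T → T = T
Hence S3 is true.

Count: 3.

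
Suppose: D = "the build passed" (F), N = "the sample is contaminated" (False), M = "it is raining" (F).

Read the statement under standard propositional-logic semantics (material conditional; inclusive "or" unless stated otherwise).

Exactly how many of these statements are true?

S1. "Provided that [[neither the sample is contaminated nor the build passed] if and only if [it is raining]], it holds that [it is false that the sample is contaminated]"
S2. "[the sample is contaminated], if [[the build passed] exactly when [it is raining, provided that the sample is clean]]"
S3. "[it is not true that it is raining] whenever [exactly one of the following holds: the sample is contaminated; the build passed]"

S1: In symbols: ((N nor D) iff M) -> not N

N nor D = False nor False = True
(N nor D) iff M = True iff False = False
not N = not False = True
((N nor D) iff M) -> not N = False -> True = True
Thus S1 is true.

S2: This is (D iff (not N -> M)) -> N.

not N = not False = True
not N -> M = True -> False = False
D iff (not N -> M) = False iff False = True
(D iff (not N -> M)) -> N = True -> False = False
Hence S2 is false.

S3: In symbols: (N xor D) -> not M

N xor D = False xor False = False
not M = not False = True
(N xor D) -> not M = False -> True = True
Hence S3 is true.

2 of the 3 statements are true.

2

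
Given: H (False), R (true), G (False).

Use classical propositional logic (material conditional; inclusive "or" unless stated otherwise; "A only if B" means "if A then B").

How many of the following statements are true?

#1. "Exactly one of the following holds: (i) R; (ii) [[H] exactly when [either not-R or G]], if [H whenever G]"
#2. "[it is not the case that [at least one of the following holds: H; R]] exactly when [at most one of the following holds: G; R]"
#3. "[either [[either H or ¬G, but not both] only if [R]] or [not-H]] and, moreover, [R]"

1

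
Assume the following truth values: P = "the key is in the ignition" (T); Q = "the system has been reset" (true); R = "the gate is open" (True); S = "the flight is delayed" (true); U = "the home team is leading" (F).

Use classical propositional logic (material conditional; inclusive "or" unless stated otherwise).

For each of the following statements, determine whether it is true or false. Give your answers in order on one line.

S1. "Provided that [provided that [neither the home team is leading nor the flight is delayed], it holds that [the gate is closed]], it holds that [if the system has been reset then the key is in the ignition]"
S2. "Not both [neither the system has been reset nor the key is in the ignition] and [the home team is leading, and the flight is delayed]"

S1: In symbols: ((U nor S) -> ~R) -> (Q -> P)

U nor S = F nor T = F
~R = ~T = F
(U nor S) -> ~R = F -> F = T
Q -> P = T -> T = T
((U nor S) -> ~R) -> (Q -> P) = T -> T = T
Thus S1 is true.

S2: In symbols: (Q nor P) nand (U & S)

Q nor P = T nor T = F
U & S = F & T = F
(Q nor P) nand (U & S) = F nand F = T
So S2 is true.

S1 True / S2 True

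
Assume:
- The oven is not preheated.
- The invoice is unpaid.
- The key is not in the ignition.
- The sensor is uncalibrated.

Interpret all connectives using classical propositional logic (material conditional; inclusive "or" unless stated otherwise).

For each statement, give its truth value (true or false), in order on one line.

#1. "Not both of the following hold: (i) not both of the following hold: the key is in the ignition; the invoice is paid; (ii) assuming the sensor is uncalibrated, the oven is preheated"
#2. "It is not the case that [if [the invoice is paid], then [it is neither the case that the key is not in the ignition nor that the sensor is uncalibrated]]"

#1 T, #2 F

Let W = "the key is in the ignition" (F), S = "the invoice is paid" (F), R = "the sensor is calibrated" (F), H = "the oven is preheated" (F).

#1: This is (W ↑ S) ↑ (¬R → H).

W ↑ S = F ↑ F = T
¬R = ¬F = T
¬R → H = T → F = F
(W ↑ S) ↑ (¬R → H) = T ↑ F = T
So #1 is true.

#2: This is ¬(S → (¬W ↓ ¬R)).

¬W = ¬F = T
¬R = ¬F = T
¬W ↓ ¬R = T ↓ T = F
S → (¬W ↓ ¬R) = F → F = T
¬(S → (¬W ↓ ¬R)) = ¬T = F
Thus #2 is false.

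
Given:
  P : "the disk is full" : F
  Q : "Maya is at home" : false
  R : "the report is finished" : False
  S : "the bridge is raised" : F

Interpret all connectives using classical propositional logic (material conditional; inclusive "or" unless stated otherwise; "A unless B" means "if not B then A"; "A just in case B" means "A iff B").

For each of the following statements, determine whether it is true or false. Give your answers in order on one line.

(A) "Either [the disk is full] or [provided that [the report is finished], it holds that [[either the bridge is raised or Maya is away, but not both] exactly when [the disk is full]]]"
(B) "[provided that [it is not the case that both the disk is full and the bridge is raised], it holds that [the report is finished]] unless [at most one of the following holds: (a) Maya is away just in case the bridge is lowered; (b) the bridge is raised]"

(A) True, (B) True

(A): In symbols: P ∨ (R → ((S ⊕ ¬Q) ↔ P))

¬Q = ¬F = T
S ⊕ ¬Q = F ⊕ T = T
(S ⊕ ¬Q) ↔ P = T ↔ F = F
R → ((S ⊕ ¬Q) ↔ P) = F → F = T
P ∨ (R → ((S ⊕ ¬Q) ↔ P)) = F ∨ T = T
Hence (A) is true.

(B): This is ((P ↑ S) → R) ∨ ((¬Q ↔ ¬S) ↑ S).

P ↑ S = F ↑ F = T
(P ↑ S) → R = T → F = F
¬Q = ¬F = T
¬S = ¬F = T
¬Q ↔ ¬S = T ↔ T = T
(¬Q ↔ ¬S) ↑ S = T ↑ F = T
((P ↑ S) → R) ∨ ((¬Q ↔ ¬S) ↑ S) = F ∨ T = T
So (B) is true.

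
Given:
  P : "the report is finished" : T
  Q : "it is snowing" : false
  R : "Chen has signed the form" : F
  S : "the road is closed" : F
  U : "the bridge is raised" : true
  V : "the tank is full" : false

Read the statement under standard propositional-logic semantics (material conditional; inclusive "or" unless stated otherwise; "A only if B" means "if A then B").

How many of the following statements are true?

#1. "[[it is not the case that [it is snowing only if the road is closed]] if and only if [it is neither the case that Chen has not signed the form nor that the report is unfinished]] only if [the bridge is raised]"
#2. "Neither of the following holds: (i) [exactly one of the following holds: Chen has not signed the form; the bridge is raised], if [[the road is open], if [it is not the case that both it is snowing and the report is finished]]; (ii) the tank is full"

#1: Formalization: (not (Q -> S) iff (not R nor not P)) -> U

Q -> S = False -> False = True
not (Q -> S) = not True = False
not R = not False = True
not P = not True = False
not R nor not P = True nor False = False
not (Q -> S) iff (not R nor not P) = False iff False = True
(not (Q -> S) iff (not R nor not P)) -> U = True -> True = True
Hence #1 is true.

#2: This is (((Q nand P) -> not S) -> (not R xor U)) nor V.

Q nand P = False nand True = True
not S = not False = True
(Q nand P) -> not S = True -> True = True
not R = not False = True
not R xor U = True xor True = False
((Q nand P) -> not S) -> (not R xor U) = True -> False = False
(((Q nand P) -> not S) -> (not R xor U)) nor V = False nor False = True
Hence #2 is true.

True statements: 2.

2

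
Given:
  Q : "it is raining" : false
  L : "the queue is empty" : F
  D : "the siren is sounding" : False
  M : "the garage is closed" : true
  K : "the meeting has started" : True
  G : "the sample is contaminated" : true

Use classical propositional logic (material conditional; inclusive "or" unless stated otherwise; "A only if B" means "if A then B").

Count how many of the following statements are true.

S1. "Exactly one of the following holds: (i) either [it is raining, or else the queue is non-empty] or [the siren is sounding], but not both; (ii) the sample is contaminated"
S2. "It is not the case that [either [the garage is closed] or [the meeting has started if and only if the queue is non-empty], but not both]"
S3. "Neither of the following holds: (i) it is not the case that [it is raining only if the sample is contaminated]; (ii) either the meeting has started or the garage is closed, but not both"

2

S1: In symbols: ((Q ∨ ¬L) ⊕ D) ⊕ G

¬L = ¬F = T
Q ∨ ¬L = F ∨ T = T
(Q ∨ ¬L) ⊕ D = T ⊕ F = T
((Q ∨ ¬L) ⊕ D) ⊕ G = T ⊕ T = F
Hence S1 is false.

S2: Parsed as ¬(M ⊕ (K ↔ ¬L))

¬L = ¬F = T
K ↔ ¬L = T ↔ T = T
M ⊕ (K ↔ ¬L) = T ⊕ T = F
¬(M ⊕ (K ↔ ¬L)) = ¬F = T
Thus S2 is true.

S3: Formalization: ¬(Q → G) ↓ (K ⊕ M)

Q → G = F → T = T
¬(Q → G) = ¬T = F
K ⊕ M = T ⊕ T = F
¬(Q → G) ↓ (K ⊕ M) = F ↓ F = T
Hence S3 is true.

2 of the 3 statements are true (S2, S3).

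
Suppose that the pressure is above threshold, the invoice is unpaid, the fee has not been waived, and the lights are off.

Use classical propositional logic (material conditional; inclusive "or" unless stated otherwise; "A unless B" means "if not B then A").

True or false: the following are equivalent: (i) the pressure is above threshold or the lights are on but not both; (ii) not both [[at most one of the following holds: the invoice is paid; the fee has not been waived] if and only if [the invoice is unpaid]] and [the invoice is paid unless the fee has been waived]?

Let P = "the pressure is above threshold" (T), S = "the lights are on" (F), Q = "the invoice is paid" (F), R = "the fee has been waived" (F).
Parsed as (P xor S) <-> (((Q nand ~R) <-> ~Q) nand (Q | R))

P xor S = T xor F = T
~R = ~F = T
Q nand ~R = F nand T = T
~Q = ~F = T
(Q nand ~R) <-> ~Q = T <-> T = T
Q | R = F | F = F
((Q nand ~R) <-> ~Q) nand (Q | R) = T nand F = T
(P xor S) <-> (((Q nand ~R) <-> ~Q) nand (Q | R)) = T <-> T = T

True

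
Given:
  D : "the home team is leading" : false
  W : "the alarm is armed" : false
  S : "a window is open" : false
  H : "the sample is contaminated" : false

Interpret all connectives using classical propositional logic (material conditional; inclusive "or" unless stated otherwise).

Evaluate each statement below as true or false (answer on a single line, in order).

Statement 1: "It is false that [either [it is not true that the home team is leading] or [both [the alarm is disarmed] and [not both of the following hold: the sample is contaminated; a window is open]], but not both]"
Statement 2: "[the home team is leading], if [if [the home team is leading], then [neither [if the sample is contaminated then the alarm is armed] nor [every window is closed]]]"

Statement 1: In symbols: ¬(¬D ⊕ (¬W ∧ (H ↑ S)))

¬D = ¬F = T
¬W = ¬F = T
H ↑ S = F ↑ F = T
¬W ∧ (H ↑ S) = T ∧ T = T
¬D ⊕ (¬W ∧ (H ↑ S)) = T ⊕ T = F
¬(¬D ⊕ (¬W ∧ (H ↑ S))) = ¬F = T
Thus Statement 1 is true.

Statement 2: In symbols: (D → ((H → W) ↓ ¬S)) → D

H → W = F → F = T
¬S = ¬F = T
(H → W) ↓ ¬S = T ↓ T = F
D → ((H → W) ↓ ¬S) = F → F = T
(D → ((H → W) ↓ ¬S)) → D = T → F = F
So Statement 2 is false.

Statement 1 T, Statement 2 F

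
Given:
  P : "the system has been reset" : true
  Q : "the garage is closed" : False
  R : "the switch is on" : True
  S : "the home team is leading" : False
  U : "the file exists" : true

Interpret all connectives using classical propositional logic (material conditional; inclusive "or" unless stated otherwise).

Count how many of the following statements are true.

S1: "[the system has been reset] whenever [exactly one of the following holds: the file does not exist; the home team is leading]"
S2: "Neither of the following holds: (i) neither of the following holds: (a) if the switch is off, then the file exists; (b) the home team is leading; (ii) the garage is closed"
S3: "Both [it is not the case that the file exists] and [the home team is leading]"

S1: Formalization: (not U xor S) -> P

not U = not True = False
not U xor S = False xor False = False
(not U xor S) -> P = False -> True = True
So S1 is true.

S2: This is ((not R -> U) nor S) nor Q.

not R = not True = False
not R -> U = False -> True = True
(not R -> U) nor S = True nor False = False
((not R -> U) nor S) nor Q = False nor False = True
So S2 is true.

S3: Parsed as not U and S

not U = not True = False
not U and S = False and False = False
Hence S3 is false.

Count: 2.

2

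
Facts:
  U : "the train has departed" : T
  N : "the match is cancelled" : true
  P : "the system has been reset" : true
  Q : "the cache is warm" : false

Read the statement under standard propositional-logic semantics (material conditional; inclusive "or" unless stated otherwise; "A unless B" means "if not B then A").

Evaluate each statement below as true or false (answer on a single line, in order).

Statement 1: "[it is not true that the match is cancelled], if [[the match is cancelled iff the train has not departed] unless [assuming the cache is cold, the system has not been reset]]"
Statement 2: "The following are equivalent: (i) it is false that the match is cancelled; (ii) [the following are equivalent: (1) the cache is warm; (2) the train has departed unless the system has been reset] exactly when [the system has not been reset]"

Statement 1 true / Statement 2 false

Statement 1: Parsed as ((N ↔ ¬U) ∨ (¬Q → ¬P)) → ¬N

¬U = ¬T = F
N ↔ ¬U = T ↔ F = F
¬Q = ¬F = T
¬P = ¬T = F
¬Q → ¬P = T → F = F
(N ↔ ¬U) ∨ (¬Q → ¬P) = F ∨ F = F
¬N = ¬T = F
((N ↔ ¬U) ∨ (¬Q → ¬P)) → ¬N = F → F = T
So Statement 1 is true.

Statement 2: This is ¬N ↔ ((Q ↔ (U ∨ P)) ↔ ¬P).

¬N = ¬T = F
U ∨ P = T ∨ T = T
Q ↔ (U ∨ P) = F ↔ T = F
¬P = ¬T = F
(Q ↔ (U ∨ P)) ↔ ¬P = F ↔ F = T
¬N ↔ ((Q ↔ (U ∨ P)) ↔ ¬P) = F ↔ T = F
Hence Statement 2 is false.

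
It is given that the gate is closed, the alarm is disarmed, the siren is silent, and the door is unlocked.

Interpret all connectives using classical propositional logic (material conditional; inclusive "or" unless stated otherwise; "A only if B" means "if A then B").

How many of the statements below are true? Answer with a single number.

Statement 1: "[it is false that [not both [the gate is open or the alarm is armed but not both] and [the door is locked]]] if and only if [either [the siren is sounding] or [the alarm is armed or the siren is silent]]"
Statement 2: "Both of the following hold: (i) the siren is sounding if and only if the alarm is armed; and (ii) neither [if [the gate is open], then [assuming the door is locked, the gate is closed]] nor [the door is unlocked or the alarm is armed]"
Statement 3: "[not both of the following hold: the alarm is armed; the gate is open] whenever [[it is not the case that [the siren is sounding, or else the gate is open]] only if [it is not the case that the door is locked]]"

1

Let P = "the gate is open" (F), Q = "the alarm is armed" (F), S = "the door is locked" (F), R = "the siren is sounding" (F).

Statement 1: This is ~((P xor Q) nand S) <-> (R | (Q | ~R)).

P xor Q = F xor F = F
(P xor Q) nand S = F nand F = T
~((P xor Q) nand S) = ~T = F
~R = ~F = T
Q | ~R = F | T = T
R | (Q | ~R) = F | T = T
~((P xor Q) nand S) <-> (R | (Q | ~R)) = F <-> T = F
Thus Statement 1 is false.

Statement 2: Formalization: (R <-> Q) & ((P -> (S -> ~P)) nor (~S | Q))

R <-> Q = F <-> F = T
~P = ~F = T
S -> ~P = F -> T = T
P -> (S -> ~P) = F -> T = T
~S = ~F = T
~S | Q = T | F = T
(P -> (S -> ~P)) nor (~S | Q) = T nor T = F
(R <-> Q) & ((P -> (S -> ~P)) nor (~S | Q)) = T & F = F
Thus Statement 2 is false.

Statement 3: This is (~(R | P) -> ~S) -> (Q nand P).

R | P = F | F = F
~(R | P) = ~F = T
~S = ~F = T
~(R | P) -> ~S = T -> T = T
Q nand P = F nand F = T
(~(R | P) -> ~S) -> (Q nand P) = T -> T = T
Hence Statement 3 is true.

Count: 1.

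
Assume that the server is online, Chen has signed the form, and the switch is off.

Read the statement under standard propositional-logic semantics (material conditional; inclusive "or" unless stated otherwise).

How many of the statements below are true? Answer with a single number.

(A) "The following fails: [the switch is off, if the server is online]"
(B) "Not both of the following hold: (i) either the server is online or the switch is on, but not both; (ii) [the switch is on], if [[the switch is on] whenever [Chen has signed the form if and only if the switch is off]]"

Let P = "the server is online" (T), G = "the switch is on" (F), Q = "Chen has signed the form" (T).

(A): This is ¬(P → ¬G).

¬G = ¬F = T
P → ¬G = T → T = T
¬(P → ¬G) = ¬T = F
Thus (A) is false.

(B): In symbols: (P ⊕ G) ↑ (((Q ↔ ¬G) → G) → G)

P ⊕ G = T ⊕ F = T
¬G = ¬F = T
Q ↔ ¬G = T ↔ T = T
(Q ↔ ¬G) → G = T → F = F
((Q ↔ ¬G) → G) → G = F → F = T
(P ⊕ G) ↑ (((Q ↔ ¬G) → G) → G) = T ↑ T = F
Hence (B) is false.

0 of the 2 statements are true (none).

0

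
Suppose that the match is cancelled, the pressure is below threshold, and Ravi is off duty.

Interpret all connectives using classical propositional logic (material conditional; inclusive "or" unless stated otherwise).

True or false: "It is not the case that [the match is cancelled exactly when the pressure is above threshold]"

Let P = "the match is cancelled" (T), Q = "the pressure is above threshold" (F).
This is ¬(P ↔ Q).

P ↔ Q = T ↔ F = F
¬(P ↔ Q) = ¬F = T

True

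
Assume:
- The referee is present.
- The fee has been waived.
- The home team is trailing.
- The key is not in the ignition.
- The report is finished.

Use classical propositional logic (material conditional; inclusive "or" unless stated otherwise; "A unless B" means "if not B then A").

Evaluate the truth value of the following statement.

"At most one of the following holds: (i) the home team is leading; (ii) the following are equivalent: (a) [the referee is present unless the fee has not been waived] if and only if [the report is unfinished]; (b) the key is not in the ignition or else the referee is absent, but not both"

Let R = "the home team is leading" (F), P = "the referee is present" (T), Q = "the fee has been waived" (T), U = "the report is finished" (T), S = "the key is in the ignition" (F).
Parsed as R ↑ (((P ∨ ¬Q) ↔ ¬U) ↔ (¬S ⊕ ¬P))

¬Q = ¬T = F
P ∨ ¬Q = T ∨ F = T
¬U = ¬T = F
(P ∨ ¬Q) ↔ ¬U = T ↔ F = F
¬S = ¬F = T
¬P = ¬T = F
¬S ⊕ ¬P = T ⊕ F = T
((P ∨ ¬Q) ↔ ¬U) ↔ (¬S ⊕ ¬P) = F ↔ T = F
R ↑ (((P ∨ ¬Q) ↔ ¬U) ↔ (¬S ⊕ ¬P)) = F ↑ F = T

True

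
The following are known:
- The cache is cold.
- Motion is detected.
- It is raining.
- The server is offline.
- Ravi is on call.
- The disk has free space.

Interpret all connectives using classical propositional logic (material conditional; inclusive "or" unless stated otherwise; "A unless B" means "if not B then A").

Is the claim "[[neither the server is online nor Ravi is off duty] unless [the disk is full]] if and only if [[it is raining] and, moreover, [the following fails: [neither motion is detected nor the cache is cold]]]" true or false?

Let S = "the server is online" (F), U = "Ravi is on call" (T), V = "the disk is full" (F), R = "it is raining" (T), Q = "motion is detected" (T), P = "the cache is warm" (F).
Formalization: ((S ↓ ¬U) ∨ V) ↔ (R ∧ ¬(Q ↓ ¬P))

¬U = ¬T = F
S ↓ ¬U = F ↓ F = T
(S ↓ ¬U) ∨ V = T ∨ F = T
¬P = ¬F = T
Q ↓ ¬P = T ↓ T = F
¬(Q ↓ ¬P) = ¬F = T
R ∧ ¬(Q ↓ ¬P) = T ∧ T = T
((S ↓ ¬U) ∨ V) ↔ (R ∧ ¬(Q ↓ ¬P)) = T ↔ T = T

True.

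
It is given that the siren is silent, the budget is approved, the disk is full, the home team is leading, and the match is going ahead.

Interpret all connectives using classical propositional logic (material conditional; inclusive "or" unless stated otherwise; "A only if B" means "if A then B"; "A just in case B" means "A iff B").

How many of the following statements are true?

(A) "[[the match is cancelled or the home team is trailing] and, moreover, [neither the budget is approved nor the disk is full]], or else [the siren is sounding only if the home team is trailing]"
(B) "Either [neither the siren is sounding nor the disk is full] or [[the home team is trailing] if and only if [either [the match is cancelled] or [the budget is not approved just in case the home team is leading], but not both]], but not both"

Let K = "the match is cancelled" (F), N = "the home team is leading" (T), Q = "the budget is approved" (T), H = "the disk is full" (T), P = "the siren is sounding" (F).

(A): Parsed as ((K | ~N) & (Q nor H)) | (P -> ~N)

~N = ~T = F
K | ~N = F | F = F
Q nor H = T nor T = F
(K | ~N) & (Q nor H) = F & F = F
~N = ~T = F
P -> ~N = F -> F = T
((K | ~N) & (Q nor H)) | (P -> ~N) = F | T = T
Hence (A) is true.

(B): This is (P nor H) xor (~N <-> (K xor (~Q <-> N))).

P nor H = F nor T = F
~N = ~T = F
~Q = ~T = F
~Q <-> N = F <-> T = F
K xor (~Q <-> N) = F xor F = F
~N <-> (K xor (~Q <-> N)) = F <-> F = T
(P nor H) xor (~N <-> (K xor (~Q <-> N))) = F xor T = T
Hence (B) is true.

True statements: 2 ((A), (B)).

2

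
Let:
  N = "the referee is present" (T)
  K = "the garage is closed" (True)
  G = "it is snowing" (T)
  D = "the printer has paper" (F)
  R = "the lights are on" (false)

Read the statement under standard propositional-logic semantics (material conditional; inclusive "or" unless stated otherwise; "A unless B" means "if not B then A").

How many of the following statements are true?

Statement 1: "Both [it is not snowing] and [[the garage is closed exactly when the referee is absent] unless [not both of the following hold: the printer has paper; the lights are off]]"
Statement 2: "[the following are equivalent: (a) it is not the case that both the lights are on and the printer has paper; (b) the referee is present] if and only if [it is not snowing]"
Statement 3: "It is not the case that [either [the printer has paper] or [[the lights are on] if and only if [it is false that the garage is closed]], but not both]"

Statement 1: In symbols: ¬G ∧ ((K ↔ ¬N) ∨ (D ↑ ¬R))

¬G = ¬T = F
¬N = ¬T = F
K ↔ ¬N = T ↔ F = F
¬R = ¬F = T
D ↑ ¬R = F ↑ T = T
(K ↔ ¬N) ∨ (D ↑ ¬R) = F ∨ T = T
¬G ∧ ((K ↔ ¬N) ∨ (D ↑ ¬R)) = F ∧ T = F
Thus Statement 1 is false.

Statement 2: Formalization: ((R ↑ D) ↔ N) ↔ ¬G

R ↑ D = F ↑ F = T
(R ↑ D) ↔ N = T ↔ T = T
¬G = ¬T = F
((R ↑ D) ↔ N) ↔ ¬G = T ↔ F = F
Hence Statement 2 is false.

Statement 3: This is ¬(D ⊕ (R ↔ ¬K)).

¬K = ¬T = F
R ↔ ¬K = F ↔ F = T
D ⊕ (R ↔ ¬K) = F ⊕ T = T
¬(D ⊕ (R ↔ ¬K)) = ¬T = F
Hence Statement 3 is false.

True statements: 0 (none).

0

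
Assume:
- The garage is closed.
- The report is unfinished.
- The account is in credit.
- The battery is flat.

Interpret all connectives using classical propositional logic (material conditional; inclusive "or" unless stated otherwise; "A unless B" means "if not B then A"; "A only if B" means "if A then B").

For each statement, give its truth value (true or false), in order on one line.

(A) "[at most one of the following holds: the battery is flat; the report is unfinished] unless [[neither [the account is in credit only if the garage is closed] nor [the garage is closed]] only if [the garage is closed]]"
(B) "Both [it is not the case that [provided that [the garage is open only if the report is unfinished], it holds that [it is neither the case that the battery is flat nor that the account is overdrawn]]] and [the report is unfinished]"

(A) true, (B) true

Let S = "the battery is charged" (False), Q = "the report is finished" (False), R = "the account is overdrawn" (False), P = "the garage is closed" (True).

(A): This is (not S nand not Q) or (((not R -> P) nor P) -> P).

not S = not False = True
not Q = not False = True
not S nand not Q = True nand True = False
not R = not False = True
not R -> P = True -> True = True
(not R -> P) nor P = True nor True = False
((not R -> P) nor P) -> P = False -> True = True
(not S nand not Q) or (((not R -> P) nor P) -> P) = False or True = True
Hence (A) is true.

(B): This is not ((not P -> not Q) -> (not S nor R)) and not Q.

not P = not True = False
not Q = not False = True
not P -> not Q = False -> True = True
not S = not False = True
not S nor R = True nor False = False
(not P -> not Q) -> (not S nor R) = True -> False = False
not ((not P -> not Q) -> (not S nor R)) = not False = True
not Q = not False = True
not ((not P -> not Q) -> (not S nor R)) and not Q = True and True = True
Thus (B) is true.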